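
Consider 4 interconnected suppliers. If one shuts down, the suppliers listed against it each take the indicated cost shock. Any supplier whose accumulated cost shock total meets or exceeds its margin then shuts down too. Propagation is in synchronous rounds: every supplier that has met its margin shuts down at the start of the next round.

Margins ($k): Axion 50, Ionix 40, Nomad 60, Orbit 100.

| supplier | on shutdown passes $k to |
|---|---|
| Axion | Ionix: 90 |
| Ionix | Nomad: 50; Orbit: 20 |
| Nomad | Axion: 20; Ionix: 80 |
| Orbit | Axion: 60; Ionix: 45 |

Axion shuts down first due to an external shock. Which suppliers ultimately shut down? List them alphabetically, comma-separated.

Axion, Ionix

Round 1 — Axion shuts down (initial).
  Ionix: +90 → 90 ≥ 40
Round 2 — Ionix shuts down.
  Nomad: +50 → 50 < 60
  Orbit: +20 → 20 < 100
No further shutdowns.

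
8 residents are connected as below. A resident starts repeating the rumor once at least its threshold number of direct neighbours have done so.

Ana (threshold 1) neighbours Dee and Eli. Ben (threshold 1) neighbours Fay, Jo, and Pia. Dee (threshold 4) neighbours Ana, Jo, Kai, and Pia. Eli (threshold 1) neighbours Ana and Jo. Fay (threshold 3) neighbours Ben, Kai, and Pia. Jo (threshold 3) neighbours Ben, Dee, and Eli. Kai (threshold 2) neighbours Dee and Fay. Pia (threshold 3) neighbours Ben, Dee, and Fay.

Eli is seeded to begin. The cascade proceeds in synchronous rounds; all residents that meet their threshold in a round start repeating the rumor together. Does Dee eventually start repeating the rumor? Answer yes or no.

no

Round 1 — Eli starts repeating the rumor (initial).
Round 2 — checking thresholds:
  Ana: 1 of 2 neighbours ≥ 1, starts repeating the rumor.
  Jo: 1 of 3 neighbours < 3, below threshold.
Round 3 — no new spreads; cascade stops.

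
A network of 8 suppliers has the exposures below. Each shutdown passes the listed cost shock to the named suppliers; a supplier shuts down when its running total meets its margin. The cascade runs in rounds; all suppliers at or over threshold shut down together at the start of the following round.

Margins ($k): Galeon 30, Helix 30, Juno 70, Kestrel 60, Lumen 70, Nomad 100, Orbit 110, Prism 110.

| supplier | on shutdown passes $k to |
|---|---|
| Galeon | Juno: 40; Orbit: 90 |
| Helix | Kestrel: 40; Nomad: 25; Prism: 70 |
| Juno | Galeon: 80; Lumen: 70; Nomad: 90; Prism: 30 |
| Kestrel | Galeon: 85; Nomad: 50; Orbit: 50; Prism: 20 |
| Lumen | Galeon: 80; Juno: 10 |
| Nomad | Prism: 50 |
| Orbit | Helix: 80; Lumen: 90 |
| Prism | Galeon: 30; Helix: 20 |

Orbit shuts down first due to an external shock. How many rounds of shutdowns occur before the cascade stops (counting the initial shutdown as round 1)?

3

Round 1 — Orbit shuts down (initial).
  Helix: +80 → 80 ≥ 30
  Lumen: +90 → 90 ≥ 70
Round 2 — Helix, Lumen shut down.
  Galeon: +80 → 80 ≥ 30
  Juno: +10 → 10 < 70
  Kestrel: +40 → 40 < 60
  Nomad: +25 → 25 < 100
  Prism: +70 → 70 < 110
Round 3 — Galeon shuts down.
  Juno: +40 → 50 < 70
No further shutdowns.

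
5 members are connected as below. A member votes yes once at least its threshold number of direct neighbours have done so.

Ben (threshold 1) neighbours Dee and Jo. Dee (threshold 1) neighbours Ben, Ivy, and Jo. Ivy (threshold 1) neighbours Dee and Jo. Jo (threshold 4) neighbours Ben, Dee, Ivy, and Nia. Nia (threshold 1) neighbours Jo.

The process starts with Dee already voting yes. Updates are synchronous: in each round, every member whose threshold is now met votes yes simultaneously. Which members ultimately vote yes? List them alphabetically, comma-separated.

Ben, Dee, Ivy

Round 1 — Dee votes yes (initial).
Round 2 — checking thresholds:
  Ben: 1 of 2 neighbours ≥ 1, votes yes.
  Ivy: 1 of 2 neighbours ≥ 1, votes yes.
  Jo: 1 of 4 neighbours < 4, below threshold.
Round 3 — no new yes votes; cascade stops.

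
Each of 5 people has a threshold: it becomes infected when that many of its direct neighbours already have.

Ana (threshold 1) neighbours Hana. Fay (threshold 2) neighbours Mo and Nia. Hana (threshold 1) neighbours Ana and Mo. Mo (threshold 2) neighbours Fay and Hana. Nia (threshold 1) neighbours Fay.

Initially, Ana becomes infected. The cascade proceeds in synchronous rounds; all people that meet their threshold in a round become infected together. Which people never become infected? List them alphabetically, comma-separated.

Round 1 — Ana becomes infected (initial).
Round 2 — checking thresholds:
  Hana: 1 of 2 neighbours ≥ 1, becomes infected.
Round 3 — no new infections; cascade stops.

Fay, Mo, Nia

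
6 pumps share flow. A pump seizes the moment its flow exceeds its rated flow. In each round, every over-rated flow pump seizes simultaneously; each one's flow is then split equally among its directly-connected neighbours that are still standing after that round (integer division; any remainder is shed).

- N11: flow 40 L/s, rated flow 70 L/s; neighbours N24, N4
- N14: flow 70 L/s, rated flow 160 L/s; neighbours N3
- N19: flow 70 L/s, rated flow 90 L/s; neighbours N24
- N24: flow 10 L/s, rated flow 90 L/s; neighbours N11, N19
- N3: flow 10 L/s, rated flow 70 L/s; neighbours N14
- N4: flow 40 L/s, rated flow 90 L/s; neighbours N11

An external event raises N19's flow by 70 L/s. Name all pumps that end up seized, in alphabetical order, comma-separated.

Round 1 — N19 at 140 > 90. N19 seizes.
  N19 sheds 140 L/s to N24: 140 each.
    N24: 10+140 = 150 > 90
Round 2 — N24 seizes.
  N24 sheds 150 L/s to N11: 150 each.
    N11: 40+150 = 190 > 70
Round 3 — N11 seizes.
  N11 sheds 190 L/s to N4: 190 each.
    N4: 40+190 = 230 > 90
Round 4 — N4 seizes.
  N4 sheds 230 L/s: no online neighbours, lost.
No further seizures.

N11, N19, N24, N4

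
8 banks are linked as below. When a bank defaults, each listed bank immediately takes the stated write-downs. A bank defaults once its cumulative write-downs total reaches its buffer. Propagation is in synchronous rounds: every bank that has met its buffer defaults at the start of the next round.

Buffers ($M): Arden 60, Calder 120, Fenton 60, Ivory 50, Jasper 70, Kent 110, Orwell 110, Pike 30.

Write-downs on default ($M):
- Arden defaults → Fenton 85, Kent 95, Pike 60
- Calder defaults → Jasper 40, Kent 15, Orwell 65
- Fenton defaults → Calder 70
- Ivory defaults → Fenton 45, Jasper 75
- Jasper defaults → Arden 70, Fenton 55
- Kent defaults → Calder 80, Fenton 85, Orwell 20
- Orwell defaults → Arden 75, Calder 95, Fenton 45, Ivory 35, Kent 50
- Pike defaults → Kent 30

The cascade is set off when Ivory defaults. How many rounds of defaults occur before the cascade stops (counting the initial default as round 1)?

6

Round 1 — Ivory defaults (initial).
  Fenton: +45 → 45 < 60
  Jasper: +75 → 75 ≥ 70
Round 2 — Jasper defaults.
  Arden: +70 → 70 ≥ 60
  Fenton: +55 → 100 ≥ 60
Round 3 — Arden, Fenton default.
  Calder: +70 → 70 < 120
  Kent: +95 → 95 < 110
  Pike: +60 → 60 ≥ 30
Round 4 — Pike defaults.
  Kent: +30 → 125 ≥ 110
Round 5 — Kent defaults.
  Calder: +80 → 150 ≥ 120
  Orwell: +20 → 20 < 110
Round 6 — Calder defaults.
  Orwell: +65 → 85 < 110
No further defaults.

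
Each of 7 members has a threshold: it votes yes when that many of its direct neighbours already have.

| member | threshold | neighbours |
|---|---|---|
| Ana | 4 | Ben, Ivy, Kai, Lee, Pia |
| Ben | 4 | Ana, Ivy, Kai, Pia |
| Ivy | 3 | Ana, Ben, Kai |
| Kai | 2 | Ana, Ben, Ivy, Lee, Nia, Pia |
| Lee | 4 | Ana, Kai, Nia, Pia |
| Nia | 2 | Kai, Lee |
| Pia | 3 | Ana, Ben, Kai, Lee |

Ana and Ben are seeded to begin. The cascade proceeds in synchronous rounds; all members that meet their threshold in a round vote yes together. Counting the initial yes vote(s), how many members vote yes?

Round 1 — Ana, Ben vote yes (initial).
Round 2 — checking thresholds:
  Ivy: 2 of 3 neighbours < 3, below threshold.
  Kai: 2 of 6 neighbours ≥ 2, votes yes.
  Lee: 1 of 4 neighbours < 4, below threshold.
  Pia: 2 of 4 neighbours < 3, below threshold.
Round 3 — checking thresholds:
  Ivy: 3 of 3 neighbours ≥ 3, votes yes.
  Lee: 2 of 4 neighbours < 4, below threshold.
  Nia: 1 of 2 neighbours < 2, below threshold.
  Pia: 3 of 4 neighbours ≥ 3, votes yes.
Round 4 — no new yes votes; cascade stops.

5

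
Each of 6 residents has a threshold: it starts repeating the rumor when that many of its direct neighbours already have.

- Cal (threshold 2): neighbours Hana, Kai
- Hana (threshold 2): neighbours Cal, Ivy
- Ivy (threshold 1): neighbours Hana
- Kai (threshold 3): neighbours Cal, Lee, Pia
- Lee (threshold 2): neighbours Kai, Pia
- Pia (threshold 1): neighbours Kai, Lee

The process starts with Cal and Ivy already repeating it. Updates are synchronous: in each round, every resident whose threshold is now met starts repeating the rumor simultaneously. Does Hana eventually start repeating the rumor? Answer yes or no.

Round 1 — Cal, Ivy start repeating the rumor (initial).
Round 2 — checking thresholds:
  Hana: 2 of 2 neighbours ≥ 2, starts repeating the rumor.
  Kai: 1 of 3 neighbours < 3, below threshold.
Round 3 — no new spreads; cascade stops.

yes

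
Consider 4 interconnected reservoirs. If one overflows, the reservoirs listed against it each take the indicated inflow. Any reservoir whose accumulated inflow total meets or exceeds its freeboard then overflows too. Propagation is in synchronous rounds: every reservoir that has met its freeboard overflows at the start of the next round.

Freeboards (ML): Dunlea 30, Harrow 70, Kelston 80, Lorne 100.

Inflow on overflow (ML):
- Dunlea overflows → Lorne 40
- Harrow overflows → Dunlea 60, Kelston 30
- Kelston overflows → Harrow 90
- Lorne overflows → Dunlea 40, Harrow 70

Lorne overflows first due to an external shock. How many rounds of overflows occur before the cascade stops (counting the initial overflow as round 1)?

Round 1 — Lorne overflows (initial).
  Dunlea: +40 → 40 ≥ 30
  Harrow: +70 → 70 ≥ 70
Round 2 — Dunlea, Harrow overflow.
  Kelston: +30 → 30 < 80
No further overflows.

2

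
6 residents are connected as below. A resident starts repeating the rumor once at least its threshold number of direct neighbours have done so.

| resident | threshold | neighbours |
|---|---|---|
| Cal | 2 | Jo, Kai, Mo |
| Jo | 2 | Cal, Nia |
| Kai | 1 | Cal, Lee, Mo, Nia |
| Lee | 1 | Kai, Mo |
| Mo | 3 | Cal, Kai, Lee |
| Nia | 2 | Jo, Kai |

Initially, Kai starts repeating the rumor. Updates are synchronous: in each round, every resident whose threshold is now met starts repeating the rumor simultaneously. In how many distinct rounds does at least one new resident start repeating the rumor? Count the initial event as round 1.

Round 1 — Kai starts repeating the rumor (initial).
Round 2 — checking thresholds:
  Cal: 1 of 3 neighbours < 2, not yet.
  Lee: 1 of 2 neighbours ≥ 1, starts repeating the rumor.
  Mo: 1 of 3 neighbours < 3, not yet.
  Nia: 1 of 2 neighbours < 2, not yet.
Round 3 — no new spreads; cascade stops.

2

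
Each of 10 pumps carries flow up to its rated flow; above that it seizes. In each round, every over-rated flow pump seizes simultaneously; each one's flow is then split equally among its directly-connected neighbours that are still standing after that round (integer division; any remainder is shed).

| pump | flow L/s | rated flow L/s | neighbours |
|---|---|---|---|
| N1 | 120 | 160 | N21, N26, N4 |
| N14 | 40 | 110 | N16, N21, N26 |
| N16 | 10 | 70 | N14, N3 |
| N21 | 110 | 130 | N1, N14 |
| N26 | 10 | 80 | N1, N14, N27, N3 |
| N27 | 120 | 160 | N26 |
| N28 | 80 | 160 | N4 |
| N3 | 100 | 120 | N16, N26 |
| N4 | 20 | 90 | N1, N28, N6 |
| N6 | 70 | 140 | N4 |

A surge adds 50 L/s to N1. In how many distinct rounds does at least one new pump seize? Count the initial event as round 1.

5

Round 1 — N1 at 170 > 160. N1 seizes.
  N1 sheds 170 L/s to N21, N26, N4: 56 each (2 lost).
    N21: 110+56 = 166 > 130
    N26: 10+56 = 66 ≤ 80
    N4: 20+56 = 76 ≤ 90
Round 2 — N21 seizes.
  N21 sheds 166 L/s to N14: 166 each.
    N14: 40+166 = 206 > 110
Round 3 — N14 seizes.
  N14 sheds 206 L/s to N16, N26: 103 each.
    N16: 10+103 = 113 > 70
    N26: 66+103 = 169 > 80
Round 4 — N16, N26 seize.
  N16 sheds 113 L/s to N3: 113 each.
    N3: 100+113 = 213 > 120
  N26 sheds 169 L/s to N27, N3: 84 each (1 lost).
    N27: 120+84 = 204 > 160
    N3: 213+84 = 297 > 120
Round 5 — N27, N3 seize.
  N27 sheds 204 L/s: no online neighbours, lost.
  N3 sheds 297 L/s: no online neighbours, lost.
No further seizures.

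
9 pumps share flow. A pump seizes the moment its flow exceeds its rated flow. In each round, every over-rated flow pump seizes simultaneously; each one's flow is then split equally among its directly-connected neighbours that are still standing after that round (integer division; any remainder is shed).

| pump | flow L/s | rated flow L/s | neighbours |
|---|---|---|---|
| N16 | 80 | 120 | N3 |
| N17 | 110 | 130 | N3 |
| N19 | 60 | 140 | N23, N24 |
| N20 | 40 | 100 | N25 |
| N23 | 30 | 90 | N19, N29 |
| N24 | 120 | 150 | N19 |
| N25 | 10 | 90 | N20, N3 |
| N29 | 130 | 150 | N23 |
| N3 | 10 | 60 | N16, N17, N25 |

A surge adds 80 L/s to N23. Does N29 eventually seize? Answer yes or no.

yes

Round 1 — N23 at 110 > 90. N23 seizes.
  N23 sheds 110 L/s to N19, N29: 55 each.
    N19: 60+55 = 115 ≤ 140
    N29: 130+55 = 185 > 150
Round 2 — N29 seizes.
  N29 sheds 185 L/s: no online neighbours, lost.
No further seizures.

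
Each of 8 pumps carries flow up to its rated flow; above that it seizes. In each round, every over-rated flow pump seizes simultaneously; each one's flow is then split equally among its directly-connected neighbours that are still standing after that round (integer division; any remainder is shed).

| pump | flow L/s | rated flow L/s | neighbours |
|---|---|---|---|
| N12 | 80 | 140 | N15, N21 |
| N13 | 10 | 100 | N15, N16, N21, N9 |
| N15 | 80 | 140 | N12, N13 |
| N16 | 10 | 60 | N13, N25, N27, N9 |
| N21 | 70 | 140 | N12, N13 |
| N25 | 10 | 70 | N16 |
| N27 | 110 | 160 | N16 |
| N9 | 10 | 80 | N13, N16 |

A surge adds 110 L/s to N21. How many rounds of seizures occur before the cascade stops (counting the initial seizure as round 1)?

6

Round 1 — N21 at 180 > 140. N21 seizes.
  N21 sheds 180 L/s to N12, N13: 90 each.
    N12: 80+90 = 170 > 140
    N13: 10+90 = 100 ≤ 100
Round 2 — N12 seizes.
  N12 sheds 170 L/s to N15: 170 each.
    N15: 80+170 = 250 > 140
Round 3 — N15 seizes.
  N15 sheds 250 L/s to N13: 250 each.
    N13: 100+250 = 350 > 100
Round 4 — N13 seizes.
  N13 sheds 350 L/s to N16, N9: 175 each.
    N16: 10+175 = 185 > 60
    N9: 10+175 = 185 > 80
Round 5 — N16, N9 seize.
  N16 sheds 185 L/s to N25, N27: 92 each (1 lost).
    N25: 10+92 = 102 > 70
    N27: 110+92 = 202 > 160
  N9 sheds 185 L/s: no online neighbours, lost.
Round 6 — N25, N27 seize.
  N25 sheds 102 L/s: no online neighbours, lost.
  N27 sheds 202 L/s: no online neighbours, lost.
No further seizures.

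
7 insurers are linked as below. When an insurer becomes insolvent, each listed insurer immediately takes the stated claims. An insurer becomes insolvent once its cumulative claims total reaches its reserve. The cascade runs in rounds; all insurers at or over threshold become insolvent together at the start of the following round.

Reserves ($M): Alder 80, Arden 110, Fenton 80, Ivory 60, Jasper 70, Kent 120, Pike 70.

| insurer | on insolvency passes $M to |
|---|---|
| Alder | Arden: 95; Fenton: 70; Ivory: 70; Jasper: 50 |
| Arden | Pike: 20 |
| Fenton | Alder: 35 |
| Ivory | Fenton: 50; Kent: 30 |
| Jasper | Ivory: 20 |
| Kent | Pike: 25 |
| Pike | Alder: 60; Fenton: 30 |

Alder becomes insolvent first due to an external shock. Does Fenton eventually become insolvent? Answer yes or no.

Round 1 — Alder becomes insolvent (initial).
  Arden: +95 → 95 < 110
  Fenton: +70 → 70 < 80
  Ivory: +70 → 70 ≥ 60
  Jasper: +50 → 50 < 70
Round 2 — Ivory becomes insolvent.
  Fenton: +50 → 120 ≥ 80
  Kent: +30 → 30 < 120
Round 3 — Fenton becomes insolvent.
No further insolvencies.

yes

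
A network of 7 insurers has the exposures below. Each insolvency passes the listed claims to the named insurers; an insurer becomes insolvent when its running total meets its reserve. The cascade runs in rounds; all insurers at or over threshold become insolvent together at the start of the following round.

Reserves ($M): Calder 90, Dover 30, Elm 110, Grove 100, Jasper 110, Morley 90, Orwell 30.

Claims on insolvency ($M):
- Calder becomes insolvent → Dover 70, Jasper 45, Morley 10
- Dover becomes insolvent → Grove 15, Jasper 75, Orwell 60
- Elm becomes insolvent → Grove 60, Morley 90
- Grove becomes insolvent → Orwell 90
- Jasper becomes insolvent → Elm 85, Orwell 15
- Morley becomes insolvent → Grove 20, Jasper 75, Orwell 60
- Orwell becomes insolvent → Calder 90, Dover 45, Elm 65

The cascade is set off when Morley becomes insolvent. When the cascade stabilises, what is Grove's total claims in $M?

Round 1 — Morley becomes insolvent (initial).
  Grove: +20 → 20 < 100
  Jasper: +75 → 75 < 110
  Orwell: +60 → 60 ≥ 30
Round 2 — Orwell becomes insolvent.
  Calder: +90 → 90 ≥ 90
  Dover: +45 → 45 ≥ 30
  Elm: +65 → 65 < 110
Round 3 — Calder, Dover become insolvent.
  Grove: +15 → 35 < 100
  Jasper: +45+75 → 195 ≥ 110
Round 4 — Jasper becomes insolvent.
  Elm: +85 → 150 ≥ 110
Round 5 — Elm becomes insolvent.
  Grove: +60 → 95 < 100
No further insolvencies.

95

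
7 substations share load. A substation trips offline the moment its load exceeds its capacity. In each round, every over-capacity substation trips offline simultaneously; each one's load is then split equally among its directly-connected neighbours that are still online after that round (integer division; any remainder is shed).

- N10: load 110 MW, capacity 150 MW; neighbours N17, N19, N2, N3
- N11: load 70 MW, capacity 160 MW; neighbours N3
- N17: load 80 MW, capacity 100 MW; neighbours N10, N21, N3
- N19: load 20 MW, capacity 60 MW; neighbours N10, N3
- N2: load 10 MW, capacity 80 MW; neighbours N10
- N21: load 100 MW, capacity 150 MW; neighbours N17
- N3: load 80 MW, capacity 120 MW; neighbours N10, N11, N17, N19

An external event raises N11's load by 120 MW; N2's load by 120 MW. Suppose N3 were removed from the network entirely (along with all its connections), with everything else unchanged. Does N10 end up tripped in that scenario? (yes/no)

yes

With N3 removed:
Round 1 — N11 at 190 > 160; N2 at 130 > 80. N11, N2 trip offline.
  N11 sheds 190 MW: no online neighbours, lost.
  N2 sheds 130 MW to N10: 130 each.
    N10: 110+130 = 240 > 150
Round 2 — N10 trips offline.
  N10 sheds 240 MW to N17, N19: 120 each.
    N17: 80+120 = 200 > 100
    N19: 20+120 = 140 > 60
Round 3 — N17, N19 trip offline.
  N17 sheds 200 MW to N21: 200 each.
    N21: 100+200 = 300 > 150
  N19 sheds 140 MW: no online neighbours, lost.
Round 4 — N21 trips offline.
  N21 sheds 300 MW: no online neighbours, lost.
No further trips.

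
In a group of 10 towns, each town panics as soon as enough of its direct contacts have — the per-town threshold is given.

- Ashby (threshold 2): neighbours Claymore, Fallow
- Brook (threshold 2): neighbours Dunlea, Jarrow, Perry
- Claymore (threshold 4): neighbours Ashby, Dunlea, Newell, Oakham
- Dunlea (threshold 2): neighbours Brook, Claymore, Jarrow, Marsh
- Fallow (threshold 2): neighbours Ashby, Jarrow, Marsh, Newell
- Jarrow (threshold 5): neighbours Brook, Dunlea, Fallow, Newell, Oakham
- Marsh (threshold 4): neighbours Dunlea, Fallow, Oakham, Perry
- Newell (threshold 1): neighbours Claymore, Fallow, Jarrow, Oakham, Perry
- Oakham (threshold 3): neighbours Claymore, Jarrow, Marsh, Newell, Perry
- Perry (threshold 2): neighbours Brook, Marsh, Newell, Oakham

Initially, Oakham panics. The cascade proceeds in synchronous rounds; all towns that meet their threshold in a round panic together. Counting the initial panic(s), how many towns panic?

3

Round 1 — Oakham panics (initial).
Round 2 — checking thresholds:
  Claymore: 1 of 4 neighbours < 4, holds.
  Jarrow: 1 of 5 neighbours < 5, holds.
  Marsh: 1 of 4 neighbours < 4, holds.
  Newell: 1 of 5 neighbours ≥ 1, panics.
  Perry: 1 of 4 neighbours < 2, holds.
Round 3 — checking thresholds:
  Claymore: 2 of 4 neighbours < 4, holds.
  Fallow: 1 of 4 neighbours < 2, holds.
  Jarrow: 2 of 5 neighbours < 5, holds.
  Marsh: 1 of 4 neighbours < 4, holds.
  Perry: 2 of 4 neighbours ≥ 2, panics.
Round 4 — no new panics; cascade stops.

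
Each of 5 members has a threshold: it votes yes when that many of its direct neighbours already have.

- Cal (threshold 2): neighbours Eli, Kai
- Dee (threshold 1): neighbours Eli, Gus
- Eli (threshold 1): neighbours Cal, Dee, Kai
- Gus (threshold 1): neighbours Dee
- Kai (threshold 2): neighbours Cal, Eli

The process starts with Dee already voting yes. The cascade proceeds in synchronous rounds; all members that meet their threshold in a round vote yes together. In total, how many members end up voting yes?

Round 1 — Dee votes yes (initial).
Round 2 — checking thresholds:
  Eli: 1 of 3 neighbours ≥ 1, votes yes.
  Gus: 1 of 1 neighbours ≥ 1, votes yes.
Round 3 — no new yes votes; cascade stops.

3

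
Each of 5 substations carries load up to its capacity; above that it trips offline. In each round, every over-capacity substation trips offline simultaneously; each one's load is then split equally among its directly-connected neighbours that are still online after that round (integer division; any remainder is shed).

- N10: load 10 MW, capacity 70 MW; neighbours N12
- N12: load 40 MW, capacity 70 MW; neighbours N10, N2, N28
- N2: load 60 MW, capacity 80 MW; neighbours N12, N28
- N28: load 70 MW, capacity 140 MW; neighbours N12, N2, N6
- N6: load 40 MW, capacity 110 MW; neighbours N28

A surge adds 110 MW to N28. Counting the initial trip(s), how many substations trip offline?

4

Round 1 — N28 at 180 > 140. N28 trips offline.
  N28 sheds 180 MW to N12, N2, N6: 60 each.
    N12: 40+60 = 100 > 70
    N2: 60+60 = 120 > 80
    N6: 40+60 = 100 ≤ 110
Round 2 — N12, N2 trip offline.
  N12 sheds 100 MW to N10: 100 each.
    N10: 10+100 = 110 > 70
  N2 sheds 120 MW: no online neighbours, lost.
Round 3 — N10 trips offline.
  N10 sheds 110 MW: no online neighbours, lost.
No further trips.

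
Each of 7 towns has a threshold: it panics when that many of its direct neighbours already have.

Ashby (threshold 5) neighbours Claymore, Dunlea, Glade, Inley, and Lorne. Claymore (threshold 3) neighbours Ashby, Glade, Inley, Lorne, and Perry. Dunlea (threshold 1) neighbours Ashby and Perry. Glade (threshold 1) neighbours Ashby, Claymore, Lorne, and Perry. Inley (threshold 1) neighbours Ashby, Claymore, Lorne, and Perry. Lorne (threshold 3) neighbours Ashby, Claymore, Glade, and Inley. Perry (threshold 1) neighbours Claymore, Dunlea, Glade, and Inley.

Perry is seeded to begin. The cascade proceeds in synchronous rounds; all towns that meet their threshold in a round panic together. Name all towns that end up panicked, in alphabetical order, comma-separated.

Ashby, Claymore, Dunlea, Glade, Inley, Lorne, Perry

Round 1 — Perry panics (initial).
Round 2 — checking thresholds:
  Claymore: 1 of 5 neighbours < 3, holds.
  Dunlea: 1 of 2 neighbours ≥ 1, panics.
  Glade: 1 of 4 neighbours ≥ 1, panics.
  Inley: 1 of 4 neighbours ≥ 1, panics.
Round 3 — checking thresholds:
  Ashby: 3 of 5 neighbours < 5, holds.
  Claymore: 3 of 5 neighbours ≥ 3, panics.
  Lorne: 2 of 4 neighbours < 3, holds.
Round 4 — checking thresholds:
  Ashby: 4 of 5 neighbours < 5, holds.
  Lorne: 3 of 4 neighbours ≥ 3, panics.
Round 5 — checking thresholds:
  Ashby: 5 of 5 neighbours ≥ 5, panics.
Round 6 — no new panics; cascade stops.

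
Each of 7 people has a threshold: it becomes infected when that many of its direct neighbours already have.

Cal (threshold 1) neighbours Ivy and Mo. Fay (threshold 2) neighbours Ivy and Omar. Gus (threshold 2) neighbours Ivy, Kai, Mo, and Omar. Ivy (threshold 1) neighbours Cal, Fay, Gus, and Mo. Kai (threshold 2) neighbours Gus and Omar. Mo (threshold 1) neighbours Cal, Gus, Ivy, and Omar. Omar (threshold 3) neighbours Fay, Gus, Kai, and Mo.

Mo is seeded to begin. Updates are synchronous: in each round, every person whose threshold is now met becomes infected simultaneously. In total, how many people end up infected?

Round 1 — Mo becomes infected (initial).
Round 2 — checking thresholds:
  Cal: 1 of 2 neighbours ≥ 1, becomes infected.
  Gus: 1 of 4 neighbours < 2, holds.
  Ivy: 1 of 4 neighbours ≥ 1, becomes infected.
  Omar: 1 of 4 neighbours < 3, holds.
Round 3 — checking thresholds:
  Fay: 1 of 2 neighbours < 2, holds.
  Gus: 2 of 4 neighbours ≥ 2, becomes infected.
  Omar: 1 of 4 neighbours < 3, holds.
Round 4 — no new infections; cascade stops.

4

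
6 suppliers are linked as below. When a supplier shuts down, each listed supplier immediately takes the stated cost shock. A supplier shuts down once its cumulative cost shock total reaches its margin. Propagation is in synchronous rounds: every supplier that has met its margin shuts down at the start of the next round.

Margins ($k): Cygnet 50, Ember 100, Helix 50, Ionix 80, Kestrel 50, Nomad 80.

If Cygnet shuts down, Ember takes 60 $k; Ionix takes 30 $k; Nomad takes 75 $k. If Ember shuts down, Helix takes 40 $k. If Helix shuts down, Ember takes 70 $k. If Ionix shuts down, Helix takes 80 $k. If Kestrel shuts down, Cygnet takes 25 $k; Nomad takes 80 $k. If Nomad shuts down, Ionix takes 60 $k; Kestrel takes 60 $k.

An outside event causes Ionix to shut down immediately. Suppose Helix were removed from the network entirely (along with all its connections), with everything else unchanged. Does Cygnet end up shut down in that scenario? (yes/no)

With Helix removed:
Round 1 — Ionix shuts down (initial).
No further shutdowns.

no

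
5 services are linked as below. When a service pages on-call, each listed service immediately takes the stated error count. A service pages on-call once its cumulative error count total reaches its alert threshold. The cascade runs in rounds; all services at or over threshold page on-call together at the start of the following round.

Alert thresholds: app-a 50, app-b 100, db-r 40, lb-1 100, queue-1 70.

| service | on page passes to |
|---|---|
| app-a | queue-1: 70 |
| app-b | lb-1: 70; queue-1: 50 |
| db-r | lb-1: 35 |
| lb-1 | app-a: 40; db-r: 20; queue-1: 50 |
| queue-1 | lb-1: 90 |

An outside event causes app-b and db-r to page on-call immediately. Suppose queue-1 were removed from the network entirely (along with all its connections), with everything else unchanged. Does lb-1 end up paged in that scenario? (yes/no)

With queue-1 removed:
Round 1 — app-b, db-r page on-call (initial).
  lb-1: +70+35 → 105 ≥ 100
Round 2 — lb-1 pages on-call.
  app-a: +40 → 40 < 50
No further pages.

yes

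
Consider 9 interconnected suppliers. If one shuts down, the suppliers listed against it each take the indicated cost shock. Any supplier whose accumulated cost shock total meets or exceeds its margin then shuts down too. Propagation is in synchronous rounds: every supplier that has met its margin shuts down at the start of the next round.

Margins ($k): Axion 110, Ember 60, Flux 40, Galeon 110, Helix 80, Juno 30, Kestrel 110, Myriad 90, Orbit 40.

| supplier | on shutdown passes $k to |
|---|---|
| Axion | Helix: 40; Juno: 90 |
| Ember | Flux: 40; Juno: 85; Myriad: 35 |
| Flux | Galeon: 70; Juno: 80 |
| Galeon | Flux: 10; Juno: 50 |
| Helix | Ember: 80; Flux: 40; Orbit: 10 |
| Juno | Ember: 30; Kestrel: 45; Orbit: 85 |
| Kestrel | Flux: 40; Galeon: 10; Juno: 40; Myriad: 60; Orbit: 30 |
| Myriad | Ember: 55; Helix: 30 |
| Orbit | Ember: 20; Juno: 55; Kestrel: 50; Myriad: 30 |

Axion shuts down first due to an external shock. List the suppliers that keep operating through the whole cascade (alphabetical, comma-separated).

Round 1 — Axion shuts down (initial).
  Helix: +40 → 40 < 80
  Juno: +90 → 90 ≥ 30
Round 2 — Juno shuts down.
  Ember: +30 → 30 < 60
  Kestrel: +45 → 45 < 110
  Orbit: +85 → 85 ≥ 40
Round 3 — Orbit shuts down.
  Ember: +20 → 50 < 60
  Kestrel: +50 → 95 < 110
  Myriad: +30 → 30 < 90
No further shutdowns.

Ember, Flux, Galeon, Helix, Kestrel, Myriad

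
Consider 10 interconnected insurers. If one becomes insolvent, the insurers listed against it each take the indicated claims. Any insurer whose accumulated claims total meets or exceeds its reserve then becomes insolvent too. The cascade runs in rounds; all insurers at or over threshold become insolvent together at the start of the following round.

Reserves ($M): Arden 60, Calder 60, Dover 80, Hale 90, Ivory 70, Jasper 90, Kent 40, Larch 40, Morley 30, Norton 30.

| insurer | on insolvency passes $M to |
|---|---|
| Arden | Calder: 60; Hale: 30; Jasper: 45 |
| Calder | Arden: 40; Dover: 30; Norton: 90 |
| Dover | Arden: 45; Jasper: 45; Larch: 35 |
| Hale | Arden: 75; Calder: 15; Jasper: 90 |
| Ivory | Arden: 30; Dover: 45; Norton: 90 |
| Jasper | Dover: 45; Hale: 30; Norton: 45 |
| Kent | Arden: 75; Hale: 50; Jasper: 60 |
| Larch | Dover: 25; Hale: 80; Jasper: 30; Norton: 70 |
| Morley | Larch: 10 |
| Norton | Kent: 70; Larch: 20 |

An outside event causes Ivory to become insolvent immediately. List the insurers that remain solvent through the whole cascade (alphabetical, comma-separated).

Round 1 — Ivory becomes insolvent (initial).
  Arden: +30 → 30 < 60
  Dover: +45 → 45 < 80
  Norton: +90 → 90 ≥ 30
Round 2 — Norton becomes insolvent.
  Kent: +70 → 70 ≥ 40
  Larch: +20 → 20 < 40
Round 3 — Kent becomes insolvent.
  Arden: +75 → 105 ≥ 60
  Hale: +50 → 50 < 90
  Jasper: +60 → 60 < 90
Round 4 — Arden becomes insolvent.
  Calder: +60 → 60 ≥ 60
  Hale: +30 → 80 < 90
  Jasper: +45 → 105 ≥ 90
Round 5 — Calder, Jasper become insolvent.
  Dover: +30+45 → 120 ≥ 80
  Hale: +30 → 110 ≥ 90
Round 6 — Dover, Hale become insolvent.
  Larch: +35 → 55 ≥ 40
Round 7 — Larch becomes insolvent.
No further insolvencies.

Morley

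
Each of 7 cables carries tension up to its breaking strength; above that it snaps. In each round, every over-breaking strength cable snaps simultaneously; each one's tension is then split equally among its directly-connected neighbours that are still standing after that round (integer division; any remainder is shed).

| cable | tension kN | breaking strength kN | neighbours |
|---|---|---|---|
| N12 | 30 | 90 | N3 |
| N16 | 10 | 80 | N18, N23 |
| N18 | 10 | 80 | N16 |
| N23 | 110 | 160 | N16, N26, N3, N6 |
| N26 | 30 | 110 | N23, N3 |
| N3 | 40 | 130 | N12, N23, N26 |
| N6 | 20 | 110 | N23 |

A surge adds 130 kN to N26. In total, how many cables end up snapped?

Round 1 — N26 at 160 > 110. N26 snaps.
  N26 sheds 160 kN to N23, N3: 80 each.
    N23: 110+80 = 190 > 160
    N3: 40+80 = 120 ≤ 130
Round 2 — N23 snaps.
  N23 sheds 190 kN to N16, N3, N6: 63 each (1 lost).
    N16: 10+63 = 73 ≤ 80
    N3: 120+63 = 183 > 130
    N6: 20+63 = 83 ≤ 110
Round 3 — N3 snaps.
  N3 sheds 183 kN to N12: 183 each.
    N12: 30+183 = 213 > 90
Round 4 — N12 snaps.
  N12 sheds 213 kN: no online neighbours, lost.
No further breaks.

4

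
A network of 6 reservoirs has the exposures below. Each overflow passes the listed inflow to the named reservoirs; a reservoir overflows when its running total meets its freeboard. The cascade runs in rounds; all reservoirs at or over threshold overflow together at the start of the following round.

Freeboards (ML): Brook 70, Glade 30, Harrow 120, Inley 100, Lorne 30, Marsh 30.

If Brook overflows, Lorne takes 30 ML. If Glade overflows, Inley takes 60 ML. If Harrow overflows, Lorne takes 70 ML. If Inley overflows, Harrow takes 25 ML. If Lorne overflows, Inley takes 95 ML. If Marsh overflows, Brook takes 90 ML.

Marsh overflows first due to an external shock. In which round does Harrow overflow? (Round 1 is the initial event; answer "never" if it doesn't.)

never

Round 1 — Marsh overflows (initial).
  Brook: +90 → 90 ≥ 70
Round 2 — Brook overflows.
  Lorne: +30 → 30 ≥ 30
Round 3 — Lorne overflows.
  Inley: +95 → 95 < 100
No further overflows.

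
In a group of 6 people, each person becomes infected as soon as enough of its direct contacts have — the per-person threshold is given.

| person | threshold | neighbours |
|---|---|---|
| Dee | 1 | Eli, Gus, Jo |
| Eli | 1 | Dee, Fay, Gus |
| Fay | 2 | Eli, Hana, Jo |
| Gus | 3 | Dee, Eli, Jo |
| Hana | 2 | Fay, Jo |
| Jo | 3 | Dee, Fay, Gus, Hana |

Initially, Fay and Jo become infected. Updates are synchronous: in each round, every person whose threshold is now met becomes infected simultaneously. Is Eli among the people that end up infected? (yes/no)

yes

Round 1 — Fay, Jo become infected (initial).
Round 2 — checking thresholds:
  Dee: 1 of 3 neighbours ≥ 1, becomes infected.
  Eli: 1 of 3 neighbours ≥ 1, becomes infected.
  Gus: 1 of 3 neighbours < 3, below threshold.
  Hana: 2 of 2 neighbours ≥ 2, becomes infected.
Round 3 — checking thresholds:
  Gus: 3 of 3 neighbours ≥ 3, becomes infected.
Round 4 — no new infections; cascade stops.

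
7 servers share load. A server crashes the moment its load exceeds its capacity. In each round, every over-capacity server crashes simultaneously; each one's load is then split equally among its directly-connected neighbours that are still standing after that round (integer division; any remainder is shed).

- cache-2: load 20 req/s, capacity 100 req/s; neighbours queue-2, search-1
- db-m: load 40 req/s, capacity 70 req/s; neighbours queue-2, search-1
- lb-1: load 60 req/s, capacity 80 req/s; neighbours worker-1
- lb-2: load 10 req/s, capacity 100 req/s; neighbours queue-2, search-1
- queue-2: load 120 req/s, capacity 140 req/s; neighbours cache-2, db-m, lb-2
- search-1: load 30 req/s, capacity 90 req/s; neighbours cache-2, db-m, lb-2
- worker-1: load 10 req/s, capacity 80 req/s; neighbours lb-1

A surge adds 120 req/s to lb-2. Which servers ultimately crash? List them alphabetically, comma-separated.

Round 1 — lb-2 at 130 > 100. lb-2 crashes.
  lb-2 sheds 130 req/s to queue-2, search-1: 65 each.
    queue-2: 120+65 = 185 > 140
    search-1: 30+65 = 95 > 90
Round 2 — queue-2, search-1 crash.
  queue-2 sheds 185 req/s to cache-2, db-m: 92 each (1 lost).
    cache-2: 20+92 = 112 > 100
    db-m: 40+92 = 132 > 70
  search-1 sheds 95 req/s to cache-2, db-m: 47 each (1 lost).
    cache-2: 112+47 = 159 > 100
    db-m: 132+47 = 179 > 70
Round 3 — cache-2, db-m crash.
  cache-2 sheds 159 req/s: no online neighbours, lost.
  db-m sheds 179 req/s: no online neighbours, lost.
No further crashes.

cache-2, db-m, lb-2, queue-2, search-1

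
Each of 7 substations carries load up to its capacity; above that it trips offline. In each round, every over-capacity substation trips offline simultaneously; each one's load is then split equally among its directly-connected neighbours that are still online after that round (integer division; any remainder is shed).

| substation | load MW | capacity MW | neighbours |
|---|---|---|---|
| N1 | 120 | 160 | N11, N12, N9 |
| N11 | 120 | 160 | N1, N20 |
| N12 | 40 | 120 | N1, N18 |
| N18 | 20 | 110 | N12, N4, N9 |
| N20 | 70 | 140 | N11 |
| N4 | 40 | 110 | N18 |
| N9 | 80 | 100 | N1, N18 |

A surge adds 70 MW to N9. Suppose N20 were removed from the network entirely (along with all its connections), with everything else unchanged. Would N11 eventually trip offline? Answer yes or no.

yes

With N20 removed:
Round 1 — N9 at 150 > 100. N9 trips offline.
  N9 sheds 150 MW to N1, N18: 75 each.
    N1: 120+75 = 195 > 160
    N18: 20+75 = 95 ≤ 110
Round 2 — N1 trips offline.
  N1 sheds 195 MW to N11, N12: 97 each (1 lost).
    N11: 120+97 = 217 > 160
    N12: 40+97 = 137 > 120
Round 3 — N11, N12 trip offline.
  N11 sheds 217 MW: no online neighbours, lost.
  N12 sheds 137 MW to N18: 137 each.
    N18: 95+137 = 232 > 110
Round 4 — N18 trips offline.
  N18 sheds 232 MW to N4: 232 each.
    N4: 40+232 = 272 > 110
Round 5 — N4 trips offline.
  N4 sheds 272 MW: no online neighbours, lost.
No further trips.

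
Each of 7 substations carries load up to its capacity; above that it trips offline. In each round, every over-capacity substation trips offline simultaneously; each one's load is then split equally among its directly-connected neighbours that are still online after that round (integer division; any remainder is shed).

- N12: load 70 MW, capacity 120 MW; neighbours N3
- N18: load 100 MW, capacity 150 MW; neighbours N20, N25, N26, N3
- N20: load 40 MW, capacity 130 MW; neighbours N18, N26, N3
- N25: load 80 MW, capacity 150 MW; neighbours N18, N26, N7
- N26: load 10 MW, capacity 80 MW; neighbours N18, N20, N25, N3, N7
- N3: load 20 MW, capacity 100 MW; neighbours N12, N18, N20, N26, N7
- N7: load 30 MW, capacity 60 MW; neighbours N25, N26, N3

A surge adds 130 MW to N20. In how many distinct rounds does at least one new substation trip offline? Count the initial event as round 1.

4

Round 1 — N20 at 170 > 130. N20 trips offline.
  N20 sheds 170 MW to N18, N26, N3: 56 each (2 lost).
    N18: 100+56 = 156 > 150
    N26: 10+56 = 66 ≤ 80
    N3: 20+56 = 76 ≤ 100
Round 2 — N18 trips offline.
  N18 sheds 156 MW to N25, N26, N3: 52 each.
    N25: 80+52 = 132 ≤ 150
    N26: 66+52 = 118 > 80
    N3: 76+52 = 128 > 100
Round 3 — N26, N3 trip offline.
  N26 sheds 118 MW to N25, N7: 59 each.
    N25: 132+59 = 191 > 150
    N7: 30+59 = 89 > 60
  N3 sheds 128 MW to N12, N7: 64 each.
    N12: 70+64 = 134 > 120
    N7: 89+64 = 153 > 60
Round 4 — N12, N25, N7 trip offline.
  N12 sheds 134 MW: no online neighbours, lost.
  N25 sheds 191 MW: no online neighbours, lost.
  N7 sheds 153 MW: no online neighbours, lost.
No further trips.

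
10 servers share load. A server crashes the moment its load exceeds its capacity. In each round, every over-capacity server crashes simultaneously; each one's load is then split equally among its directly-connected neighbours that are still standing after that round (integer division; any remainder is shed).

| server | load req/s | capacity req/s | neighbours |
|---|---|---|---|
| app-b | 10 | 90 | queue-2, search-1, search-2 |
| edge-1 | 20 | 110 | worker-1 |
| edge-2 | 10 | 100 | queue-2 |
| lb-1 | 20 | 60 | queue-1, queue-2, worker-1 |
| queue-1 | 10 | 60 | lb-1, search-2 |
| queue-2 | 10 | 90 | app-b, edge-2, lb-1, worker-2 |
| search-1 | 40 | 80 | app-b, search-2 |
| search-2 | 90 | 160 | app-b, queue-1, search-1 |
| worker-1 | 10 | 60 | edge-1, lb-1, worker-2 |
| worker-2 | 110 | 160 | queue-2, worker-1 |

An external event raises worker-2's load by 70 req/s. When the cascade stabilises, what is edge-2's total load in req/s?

43

Round 1 — worker-2 at 180 > 160. worker-2 crashes.
  worker-2 sheds 180 req/s to queue-2, worker-1: 90 each.
    queue-2: 10+90 = 100 > 90
    worker-1: 10+90 = 100 > 60
Round 2 — queue-2, worker-1 crash.
  queue-2 sheds 100 req/s to app-b, edge-2, lb-1: 33 each (1 lost).
    app-b: 10+33 = 43 ≤ 90
    edge-2: 10+33 = 43 ≤ 100
    lb-1: 20+33 = 53 ≤ 60
  worker-1 sheds 100 req/s to edge-1, lb-1: 50 each.
    edge-1: 20+50 = 70 ≤ 110
    lb-1: 53+50 = 103 > 60
Round 3 — lb-1 crashes.
  lb-1 sheds 103 req/s to queue-1: 103 each.
    queue-1: 10+103 = 113 > 60
Round 4 — queue-1 crashes.
  queue-1 sheds 113 req/s to search-2: 113 each.
    search-2: 90+113 = 203 > 160
Round 5 — search-2 crashes.
  search-2 sheds 203 req/s to app-b, search-1: 101 each (1 lost).
    app-b: 43+101 = 144 > 90
    search-1: 40+101 = 141 > 80
Round 6 — app-b, search-1 crash.
  app-b sheds 144 req/s: no online neighbours, lost.
  search-1 sheds 141 req/s: no online neighbours, lost.
No further crashes.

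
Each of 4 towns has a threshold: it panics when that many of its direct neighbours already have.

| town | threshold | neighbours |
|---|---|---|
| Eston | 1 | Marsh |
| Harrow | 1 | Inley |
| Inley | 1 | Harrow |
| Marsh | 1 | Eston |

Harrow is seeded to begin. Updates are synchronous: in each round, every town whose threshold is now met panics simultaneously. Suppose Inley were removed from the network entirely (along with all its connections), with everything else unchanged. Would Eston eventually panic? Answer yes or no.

no

With Inley removed:
Round 1 — Harrow panics (initial).
Round 2 — no new panics; cascade stops.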